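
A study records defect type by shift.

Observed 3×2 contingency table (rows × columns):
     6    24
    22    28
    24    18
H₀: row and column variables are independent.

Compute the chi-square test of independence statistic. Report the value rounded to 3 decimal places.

Row totals [30, 50, 42], col totals [52, 70], n=122
χ² = (6−12.79)²/12.79 + (24−17.21)²/17.21 + (22−21.31)²/21.31 + (28−28.69)²/28.69 + (24−17.90)²/17.90 + (18−24.10)²/24.10 = 9.9377
df = 2

test statistic = 9.938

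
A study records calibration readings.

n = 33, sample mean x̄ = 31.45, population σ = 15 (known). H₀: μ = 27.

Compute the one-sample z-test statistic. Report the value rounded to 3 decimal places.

test statistic = 1.704

SE = σ/√n = 15/√33 = 2.6112
z = (x̄−μ₀)/SE = (31.45−27)/2.6112 = 1.7042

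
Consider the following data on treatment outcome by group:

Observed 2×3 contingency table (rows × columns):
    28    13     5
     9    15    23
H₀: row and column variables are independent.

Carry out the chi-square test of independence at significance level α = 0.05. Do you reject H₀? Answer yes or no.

Row totals [46, 47], col totals [37, 28, 28], n=93
χ² = (28−18.30)²/18.30 + (13−13.85)²/13.85 + (5−13.85)²/13.85 + (9−18.70)²/18.70 + (15−14.15)²/14.15 + (23−14.15)²/14.15 = 21.4628
df = 2
p-value (upper-tail) = 0.00002
At α=0.05: p < α → reject H₀

reject H₀: yes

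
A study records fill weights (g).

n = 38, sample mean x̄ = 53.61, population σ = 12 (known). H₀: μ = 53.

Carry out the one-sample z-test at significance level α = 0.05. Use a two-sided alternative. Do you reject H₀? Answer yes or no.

SE = σ/√n = 12/√38 = 1.9467
z = (x̄−μ₀)/SE = (53.61−53)/1.9467 = 0.3134
p-value (two-sided) = 0.75401
At α=0.05: p ≥ α → fail to reject H₀

reject H₀: no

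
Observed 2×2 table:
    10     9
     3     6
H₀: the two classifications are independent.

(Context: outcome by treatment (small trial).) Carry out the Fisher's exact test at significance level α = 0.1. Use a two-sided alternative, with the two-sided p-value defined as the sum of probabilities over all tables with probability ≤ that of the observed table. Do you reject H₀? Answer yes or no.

reject H₀: no

Margins: r₁=19, r₂=9, c₁=13, c₂=15, n=28
p_obs = C(19,10)·C(9,3)/C(28,13); sum pmf over tables with pmf ≤ p_obs
p-value (two-sided) = 0.43478
At α=0.1: p ≥ α → fail to reject H₀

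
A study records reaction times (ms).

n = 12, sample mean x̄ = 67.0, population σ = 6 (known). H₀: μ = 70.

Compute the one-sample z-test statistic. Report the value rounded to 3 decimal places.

test statistic = -1.732

SE = σ/√n = 6/√12 = 1.7321
z = (x̄−μ₀)/SE = (67.0−70)/1.7321 = -1.7321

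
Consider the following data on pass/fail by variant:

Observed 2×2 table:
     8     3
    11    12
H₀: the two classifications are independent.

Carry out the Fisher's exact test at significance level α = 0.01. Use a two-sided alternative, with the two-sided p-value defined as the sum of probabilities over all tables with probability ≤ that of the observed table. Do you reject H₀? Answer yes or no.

Margins: r₁=11, r₂=23, c₁=19, c₂=15, n=34
p_obs = C(11,8)·C(23,11)/C(34,19); sum pmf over tables with pmf ≤ p_obs
p-value (two-sided) = 0.27138
At α=0.01: p ≥ α → fail to reject H₀

reject H₀: no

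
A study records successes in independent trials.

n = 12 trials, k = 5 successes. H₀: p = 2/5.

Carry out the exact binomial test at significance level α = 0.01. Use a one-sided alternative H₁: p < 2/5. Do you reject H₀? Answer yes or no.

Exact binomial: n=12, k=5, p₀=2/5=0.4000
P(X≤5) from Σ C(n,i)·p₀^i·(1−p₀)^(n−i)
p-value (one-sided, H₁ less) = 0.66521
At α=0.01: p ≥ α → fail to reject H₀

reject H₀: no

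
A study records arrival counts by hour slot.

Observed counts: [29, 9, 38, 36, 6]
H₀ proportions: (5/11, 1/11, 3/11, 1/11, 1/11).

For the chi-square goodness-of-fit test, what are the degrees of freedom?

degrees of freedom = 4

df = k − 1 = 5 − 1 = 4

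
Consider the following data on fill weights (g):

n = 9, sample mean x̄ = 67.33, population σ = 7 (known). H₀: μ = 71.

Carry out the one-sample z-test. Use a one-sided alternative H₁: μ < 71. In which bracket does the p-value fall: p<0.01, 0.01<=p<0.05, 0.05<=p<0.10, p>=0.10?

p-value bracket: 0.05<=p<0.10

SE = σ/√n = 7/√9 = 2.3333
z = (x̄−μ₀)/SE = (67.33−71)/2.3333 = -1.5729
p-value (one-sided, H₁ less) = 0.05788
→ bracket: 0.05<=p<0.10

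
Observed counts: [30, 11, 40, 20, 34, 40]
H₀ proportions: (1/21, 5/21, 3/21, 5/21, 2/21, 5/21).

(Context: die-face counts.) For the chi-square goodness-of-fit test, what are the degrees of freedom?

degrees of freedom = 5

df = k − 1 = 6 − 1 = 5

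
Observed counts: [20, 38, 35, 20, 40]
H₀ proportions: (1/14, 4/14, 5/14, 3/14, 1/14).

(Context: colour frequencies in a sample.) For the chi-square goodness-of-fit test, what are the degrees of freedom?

degrees of freedom = 4

df = k − 1 = 5 − 1 = 4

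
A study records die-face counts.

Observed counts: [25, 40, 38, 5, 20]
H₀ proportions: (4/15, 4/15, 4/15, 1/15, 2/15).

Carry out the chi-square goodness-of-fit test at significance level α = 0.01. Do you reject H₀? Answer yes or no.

reject H₀: no

n = 128; E_i = n·p_i = [34.13, 34.13, 34.13, 8.53, 17.07]
χ² = (25−34.13)²/34.13 + (40−34.13)²/34.13 + (38−34.13)²/34.13 + (5−8.53)²/8.53 + (20−17.07)²/17.07 = 5.8574
df = 4
p-value (upper-tail) = 0.21005
At α=0.01: p ≥ α → fail to reject H₀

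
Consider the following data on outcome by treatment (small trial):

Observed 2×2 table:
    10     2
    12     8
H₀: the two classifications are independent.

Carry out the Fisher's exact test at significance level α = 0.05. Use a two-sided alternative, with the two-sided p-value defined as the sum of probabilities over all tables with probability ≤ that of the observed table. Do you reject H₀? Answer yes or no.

reject H₀: no

Margins: r₁=12, r₂=20, c₁=22, c₂=10, n=32
p_obs = C(12,10)·C(20,12)/C(32,22); sum pmf over tables with pmf ≤ p_obs
p-value (two-sided) = 0.24790
At α=0.05: p ≥ α → fail to reject H₀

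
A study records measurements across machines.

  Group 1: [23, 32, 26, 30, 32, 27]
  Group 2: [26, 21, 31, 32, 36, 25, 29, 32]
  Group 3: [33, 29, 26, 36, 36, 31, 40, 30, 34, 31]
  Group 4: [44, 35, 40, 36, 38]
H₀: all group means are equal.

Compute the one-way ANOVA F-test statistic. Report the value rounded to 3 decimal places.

test statistic = 7.303

Group means [28.33, 29.00, 32.60, 38.60], grand mean 31.759
SSB = Σnᵢ(x̄ᵢ−x̄)² = 372.377; SSW = ΣΣ(x−x̄ᵢ)² = 424.933
MSB = 372.377/3 = 124.1257; MSW = 424.933/25 = 16.9973
F = MSB/MSW = 7.3027
df = (3, 25)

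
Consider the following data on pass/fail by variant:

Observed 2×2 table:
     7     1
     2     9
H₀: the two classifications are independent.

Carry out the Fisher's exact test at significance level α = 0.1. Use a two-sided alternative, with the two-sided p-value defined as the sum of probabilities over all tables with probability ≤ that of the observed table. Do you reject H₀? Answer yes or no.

reject H₀: yes

Margins: r₁=8, r₂=11, c₁=9, c₂=10, n=19
p_obs = C(8,7)·C(11,2)/C(19,9); sum pmf over tables with pmf ≤ p_obs
p-value (two-sided) = 0.00548
At α=0.1: p < α → reject H₀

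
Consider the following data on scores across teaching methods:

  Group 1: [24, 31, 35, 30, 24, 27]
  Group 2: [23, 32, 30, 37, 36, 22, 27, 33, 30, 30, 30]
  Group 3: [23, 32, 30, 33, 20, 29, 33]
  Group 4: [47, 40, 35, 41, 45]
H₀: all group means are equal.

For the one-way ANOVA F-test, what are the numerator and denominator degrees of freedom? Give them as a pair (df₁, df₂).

k = 4 groups, N = 29 total
df = (k−1, N−k) = (4−1, 29−4) = (3, 25)

degrees of freedom = [3, 25]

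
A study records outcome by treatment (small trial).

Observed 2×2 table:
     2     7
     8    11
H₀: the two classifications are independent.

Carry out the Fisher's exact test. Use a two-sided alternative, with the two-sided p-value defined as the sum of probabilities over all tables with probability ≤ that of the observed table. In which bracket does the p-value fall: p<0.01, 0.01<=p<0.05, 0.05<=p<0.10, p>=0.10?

Margins: r₁=9, r₂=19, c₁=10, c₂=18, n=28
p_obs = C(9,2)·C(19,8)/C(28,10); sum pmf over tables with pmf ≤ p_obs
p-value (two-sided) = 0.41697
→ bracket: p>=0.10

p-value bracket: p>=0.10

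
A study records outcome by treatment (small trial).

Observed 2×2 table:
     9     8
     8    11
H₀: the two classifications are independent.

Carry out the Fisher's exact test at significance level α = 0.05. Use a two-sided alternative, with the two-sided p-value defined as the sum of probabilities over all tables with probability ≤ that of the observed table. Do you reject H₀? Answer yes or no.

Margins: r₁=17, r₂=19, c₁=17, c₂=19, n=36
p_obs = C(17,9)·C(19,8)/C(36,17); sum pmf over tables with pmf ≤ p_obs
p-value (two-sided) = 0.73879
At α=0.05: p ≥ α → fail to reject H₀

reject H₀: no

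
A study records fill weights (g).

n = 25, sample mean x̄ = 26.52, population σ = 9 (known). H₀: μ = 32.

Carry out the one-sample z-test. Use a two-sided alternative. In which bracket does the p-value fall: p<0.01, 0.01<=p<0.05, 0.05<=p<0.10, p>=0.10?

p-value bracket: p<0.01

SE = σ/√n = 9/√25 = 1.8000
z = (x̄−μ₀)/SE = (26.52−32)/1.8000 = -3.0444
p-value (two-sided) = 0.00233
→ bracket: p<0.01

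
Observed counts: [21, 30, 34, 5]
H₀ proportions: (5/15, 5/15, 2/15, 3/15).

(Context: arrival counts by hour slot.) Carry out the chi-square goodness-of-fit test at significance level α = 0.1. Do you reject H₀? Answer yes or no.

n = 90; E_i = n·p_i = [30.00, 30.00, 12.00, 18.00]
χ² = (21−30.00)²/30.00 + (30−30.00)²/30.00 + (34−12.00)²/12.00 + (5−18.00)²/18.00 = 52.4222
df = 3
p-value (upper-tail) = 0.00000
At α=0.1: p < α → reject H₀

reject H₀: yes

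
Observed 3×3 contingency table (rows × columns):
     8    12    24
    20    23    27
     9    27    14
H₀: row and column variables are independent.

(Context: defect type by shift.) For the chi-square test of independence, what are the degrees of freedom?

df = (r−1)(c−1) = (3−1)·(3−1) = 4

degrees of freedom = 4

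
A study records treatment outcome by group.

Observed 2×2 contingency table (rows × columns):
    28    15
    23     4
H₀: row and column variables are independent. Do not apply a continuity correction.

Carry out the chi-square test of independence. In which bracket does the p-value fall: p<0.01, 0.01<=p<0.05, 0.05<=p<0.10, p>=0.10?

Row totals [43, 27], col totals [51, 19], n=70
χ² = (28−31.33)²/31.33 + (15−11.67)²/11.67 + (23−19.67)²/19.67 + (4−7.33)²/7.33 = 3.3780
df = 1
p-value (upper-tail) = 0.06607
→ bracket: 0.05<=p<0.10

p-value bracket: 0.05<=p<0.10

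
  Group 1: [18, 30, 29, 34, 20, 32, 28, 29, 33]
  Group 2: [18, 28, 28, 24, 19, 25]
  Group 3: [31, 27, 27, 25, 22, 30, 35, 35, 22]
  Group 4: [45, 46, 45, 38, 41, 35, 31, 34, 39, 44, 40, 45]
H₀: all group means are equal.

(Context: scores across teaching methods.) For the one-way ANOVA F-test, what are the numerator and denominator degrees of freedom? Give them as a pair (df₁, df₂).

k = 4 groups, N = 36 total
df = (k−1, N−k) = (4−1, 36−4) = (3, 32)

degrees of freedom = [3, 32]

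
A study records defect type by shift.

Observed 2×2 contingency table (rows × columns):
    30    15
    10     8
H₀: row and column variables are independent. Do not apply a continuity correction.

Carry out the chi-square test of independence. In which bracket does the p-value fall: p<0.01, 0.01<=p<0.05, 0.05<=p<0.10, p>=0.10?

Row totals [45, 18], col totals [40, 23], n=63
χ² = (30−28.57)²/28.57 + (15−16.43)²/16.43 + (10−11.43)²/11.43 + (8−6.57)²/6.57 = 0.6848
df = 1
p-value (upper-tail) = 0.40794
→ bracket: p>=0.10

p-value bracket: p>=0.10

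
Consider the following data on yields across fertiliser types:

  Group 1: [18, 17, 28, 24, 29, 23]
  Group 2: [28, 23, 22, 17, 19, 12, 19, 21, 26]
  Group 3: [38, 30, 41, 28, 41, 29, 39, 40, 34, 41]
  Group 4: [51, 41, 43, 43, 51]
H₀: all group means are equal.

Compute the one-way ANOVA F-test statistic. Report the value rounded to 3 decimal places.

Group means [23.17, 20.78, 36.10, 45.80], grand mean 30.533
SSB = Σnᵢ(x̄ᵢ−x̄)² = 2657.378; SSW = ΣΣ(x−x̄ᵢ)² = 656.089
MSB = 2657.378/3 = 885.7926; MSW = 656.089/26 = 25.2342
F = MSB/MSW = 35.1029
df = (3, 26)

test statistic = 35.103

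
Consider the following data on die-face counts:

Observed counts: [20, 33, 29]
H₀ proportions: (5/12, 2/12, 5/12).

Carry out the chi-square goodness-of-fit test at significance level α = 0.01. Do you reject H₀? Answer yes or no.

n = 82; E_i = n·p_i = [34.17, 13.67, 34.17]
χ² = (20−34.17)²/34.17 + (33−13.67)²/13.67 + (29−34.17)²/34.17 = 34.0049
df = 2
p-value (upper-tail) = 0.00000
At α=0.01: p < α → reject H₀

reject H₀: yes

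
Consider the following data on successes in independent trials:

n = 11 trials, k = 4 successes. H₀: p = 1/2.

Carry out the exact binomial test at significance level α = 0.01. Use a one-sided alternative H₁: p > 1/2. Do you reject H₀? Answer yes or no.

reject H₀: no

Exact binomial: n=11, k=4, p₀=1/2=0.5000
P(X≥4) from Σ C(n,i)·p₀^i·(1−p₀)^(n−i)
p-value (one-sided, H₁ greater) = 0.88672
At α=0.01: p ≥ α → fail to reject H₀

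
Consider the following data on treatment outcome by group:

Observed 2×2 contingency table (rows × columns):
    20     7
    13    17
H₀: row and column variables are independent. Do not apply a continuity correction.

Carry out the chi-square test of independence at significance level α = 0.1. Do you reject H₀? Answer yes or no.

reject H₀: yes

Row totals [27, 30], col totals [33, 24], n=57
χ² = (20−15.63)²/15.63 + (7−11.37)²/11.37 + (13−17.37)²/17.37 + (17−12.63)²/12.63 = 5.5089
df = 1
p-value (upper-tail) = 0.01892
At α=0.1: p < α → reject H₀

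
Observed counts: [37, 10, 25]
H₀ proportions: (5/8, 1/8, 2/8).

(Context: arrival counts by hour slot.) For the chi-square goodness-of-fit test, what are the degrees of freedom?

degrees of freedom = 2

df = k − 1 = 3 − 1 = 2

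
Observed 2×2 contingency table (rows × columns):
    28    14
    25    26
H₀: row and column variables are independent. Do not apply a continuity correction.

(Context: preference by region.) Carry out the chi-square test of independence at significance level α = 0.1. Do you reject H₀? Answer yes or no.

reject H₀: yes

Row totals [42, 51], col totals [53, 40], n=93
χ² = (28−23.94)²/23.94 + (14−18.06)²/18.06 + (25−29.06)²/29.06 + (26−21.94)²/21.94 = 2.9262
df = 1
p-value (upper-tail) = 0.08715
At α=0.1: p < α → reject H₀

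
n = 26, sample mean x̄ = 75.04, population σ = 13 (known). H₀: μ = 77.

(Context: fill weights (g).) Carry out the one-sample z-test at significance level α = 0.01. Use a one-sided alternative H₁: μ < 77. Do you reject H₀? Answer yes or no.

reject H₀: no

SE = σ/√n = 13/√26 = 2.5495
z = (x̄−μ₀)/SE = (75.04−77)/2.5495 = -0.7688
p-value (one-sided, H₁ less) = 0.22101
At α=0.01: p ≥ α → fail to reject H₀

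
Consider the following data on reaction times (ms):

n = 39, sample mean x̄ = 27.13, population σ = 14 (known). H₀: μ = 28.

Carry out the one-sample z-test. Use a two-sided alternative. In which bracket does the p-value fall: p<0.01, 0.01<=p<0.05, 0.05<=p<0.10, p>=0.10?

p-value bracket: p>=0.10

SE = σ/√n = 14/√39 = 2.2418
z = (x̄−μ₀)/SE = (27.13−28)/2.2418 = -0.3881
p-value (two-sided) = 0.69796
→ bracket: p>=0.10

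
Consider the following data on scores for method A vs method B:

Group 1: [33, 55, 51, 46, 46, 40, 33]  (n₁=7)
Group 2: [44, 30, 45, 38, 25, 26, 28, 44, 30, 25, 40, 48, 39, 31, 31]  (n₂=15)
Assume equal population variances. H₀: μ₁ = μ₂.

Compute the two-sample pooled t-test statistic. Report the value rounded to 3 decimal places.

test statistic = 2.279

x̄₁=43.429, s₁=8.502, n₁=7
x̄₂=34.933, s₂=7.986, n₂=15
s_p² = [6·8.502² + 14·7.986²]/20 = 66.3324
SE = √(s_p²·(1/7+1/15)) = 3.7280
t = (43.429−34.933)/3.7280 = 2.2787
df = 20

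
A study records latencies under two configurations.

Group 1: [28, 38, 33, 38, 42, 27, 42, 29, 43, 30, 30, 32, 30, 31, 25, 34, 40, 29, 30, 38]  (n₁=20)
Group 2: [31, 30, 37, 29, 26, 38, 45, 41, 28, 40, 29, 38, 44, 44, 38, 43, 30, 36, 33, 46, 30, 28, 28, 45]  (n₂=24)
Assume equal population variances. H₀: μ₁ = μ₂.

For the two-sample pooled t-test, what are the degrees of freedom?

df = n₁ + n₂ − 2 = 20 + 24 − 2 = 42

degrees of freedom = 42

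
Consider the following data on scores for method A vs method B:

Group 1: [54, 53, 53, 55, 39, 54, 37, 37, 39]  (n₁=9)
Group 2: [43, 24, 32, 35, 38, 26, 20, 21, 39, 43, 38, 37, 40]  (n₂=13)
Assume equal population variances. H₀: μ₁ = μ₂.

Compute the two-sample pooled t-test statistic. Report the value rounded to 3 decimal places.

x̄₁=46.778, s₁=8.378, n₁=9
x̄₂=33.538, s₂=8.141, n₂=13
s_p² = [8·8.378² + 12·8.141²]/20 = 67.8393
SE = √(s_p²·(1/9+1/13)) = 3.5716
t = (46.778−33.538)/3.5716 = 3.7069
df = 20

test statistic = 3.707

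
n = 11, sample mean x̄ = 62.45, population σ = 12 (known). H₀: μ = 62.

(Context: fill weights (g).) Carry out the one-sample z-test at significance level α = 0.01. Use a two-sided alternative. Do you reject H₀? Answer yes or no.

SE = σ/√n = 12/√11 = 3.6181
z = (x̄−μ₀)/SE = (62.45−62)/3.6181 = 0.1244
p-value (two-sided) = 0.90102
At α=0.01: p ≥ α → fail to reject H₀

reject H₀: no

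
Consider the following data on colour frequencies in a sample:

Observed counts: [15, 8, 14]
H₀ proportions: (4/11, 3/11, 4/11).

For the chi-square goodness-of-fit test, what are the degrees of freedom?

degrees of freedom = 2

df = k − 1 = 3 − 1 = 2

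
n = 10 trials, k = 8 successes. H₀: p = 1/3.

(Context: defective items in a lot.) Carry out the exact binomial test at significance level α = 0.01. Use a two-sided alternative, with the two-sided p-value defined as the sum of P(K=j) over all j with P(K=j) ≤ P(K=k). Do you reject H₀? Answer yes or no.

Exact binomial: n=10, k=8, p₀=1/3=0.3333
P(X=j) = C(n,j)·p₀^j·(1−p₀)^(n−j); p = Σ P(X=j) over j with P(X=j) ≤ P(X=8)
p-value (two-sided) = 0.00340
At α=0.01: p < α → reject H₀

reject H₀: yes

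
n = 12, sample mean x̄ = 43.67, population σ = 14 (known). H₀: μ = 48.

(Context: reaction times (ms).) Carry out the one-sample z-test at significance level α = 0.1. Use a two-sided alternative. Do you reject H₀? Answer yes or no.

reject H₀: no

SE = σ/√n = 14/√12 = 4.0415
z = (x̄−μ₀)/SE = (43.67−48)/4.0415 = -1.0714
p-value (two-sided) = 0.28399
At α=0.1: p ≥ α → fail to reject H₀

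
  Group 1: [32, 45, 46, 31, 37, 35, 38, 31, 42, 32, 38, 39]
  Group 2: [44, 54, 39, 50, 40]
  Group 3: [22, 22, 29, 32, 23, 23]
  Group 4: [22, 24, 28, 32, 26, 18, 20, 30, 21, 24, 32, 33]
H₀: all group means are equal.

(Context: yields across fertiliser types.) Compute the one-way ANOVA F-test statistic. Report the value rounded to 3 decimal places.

Group means [37.17, 45.40, 25.17, 25.83], grand mean 32.400
SSB = Σnᵢ(x̄ᵢ−x̄)² = 1949.033; SSW = ΣΣ(x−x̄ᵢ)² = 849.367
MSB = 1949.033/3 = 649.6778; MSW = 849.367/31 = 27.3989
F = MSB/MSW = 23.7118
df = (3, 31)

test statistic = 23.712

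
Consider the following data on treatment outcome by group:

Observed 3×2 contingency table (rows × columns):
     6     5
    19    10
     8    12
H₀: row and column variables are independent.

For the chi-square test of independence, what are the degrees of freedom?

degrees of freedom = 2

df = (r−1)(c−1) = (3−1)·(2−1) = 2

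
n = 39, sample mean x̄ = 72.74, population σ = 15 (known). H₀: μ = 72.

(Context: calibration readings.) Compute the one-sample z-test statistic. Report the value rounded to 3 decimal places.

SE = σ/√n = 15/√39 = 2.4019
z = (x̄−μ₀)/SE = (72.74−72)/2.4019 = 0.3081

test statistic = 0.308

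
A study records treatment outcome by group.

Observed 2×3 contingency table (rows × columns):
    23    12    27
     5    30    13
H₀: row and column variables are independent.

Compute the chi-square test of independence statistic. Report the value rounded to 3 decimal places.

test statistic = 22.773

Row totals [62, 48], col totals [28, 42, 40], n=110
χ² = (23−15.78)²/15.78 + (12−23.67)²/23.67 + (27−22.55)²/22.55 + (5−12.22)²/12.22 + (30−18.33)²/18.33 + (13−17.45)²/17.45 = 22.7728
df = 2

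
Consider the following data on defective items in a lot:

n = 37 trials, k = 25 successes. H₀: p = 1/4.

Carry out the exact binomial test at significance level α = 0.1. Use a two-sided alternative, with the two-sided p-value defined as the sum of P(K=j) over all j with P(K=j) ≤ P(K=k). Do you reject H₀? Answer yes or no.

reject H₀: yes

Exact binomial: n=37, k=25, p₀=1/4=0.2500
P(X=j) = C(n,j)·p₀^j·(1−p₀)^(n−j); p = Σ P(X=j) over j with P(X=j) ≤ P(X=25)
p-value (two-sided) = 0.00000
At α=0.1: p < α → reject H₀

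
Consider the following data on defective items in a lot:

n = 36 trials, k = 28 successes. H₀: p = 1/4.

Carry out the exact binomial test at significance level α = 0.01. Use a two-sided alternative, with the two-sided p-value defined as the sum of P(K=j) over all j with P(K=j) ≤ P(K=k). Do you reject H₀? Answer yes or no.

Exact binomial: n=36, k=28, p₀=1/4=0.2500
P(X=j) = C(n,j)·p₀^j·(1−p₀)^(n−j); p = Σ P(X=j) over j with P(X=j) ≤ P(X=28)
p-value (two-sided) = 0.00000
At α=0.01: p < α → reject H₀

reject H₀: yes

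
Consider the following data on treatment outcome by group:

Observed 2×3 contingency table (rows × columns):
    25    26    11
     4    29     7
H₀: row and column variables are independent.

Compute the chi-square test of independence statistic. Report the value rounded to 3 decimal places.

test statistic = 12.076

Row totals [62, 40], col totals [29, 55, 18], n=102
χ² = (25−17.63)²/17.63 + (26−33.43)²/33.43 + (11−10.94)²/10.94 + (4−11.37)²/11.37 + (29−21.57)²/21.57 + (7−7.06)²/7.06 = 12.0761
df = 2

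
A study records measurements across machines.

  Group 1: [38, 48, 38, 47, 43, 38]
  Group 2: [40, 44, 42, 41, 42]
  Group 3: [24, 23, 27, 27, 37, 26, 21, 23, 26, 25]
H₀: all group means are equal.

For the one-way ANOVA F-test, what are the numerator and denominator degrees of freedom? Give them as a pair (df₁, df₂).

k = 3 groups, N = 21 total
df = (k−1, N−k) = (3−1, 21−3) = (2, 18)

degrees of freedom = [2, 18]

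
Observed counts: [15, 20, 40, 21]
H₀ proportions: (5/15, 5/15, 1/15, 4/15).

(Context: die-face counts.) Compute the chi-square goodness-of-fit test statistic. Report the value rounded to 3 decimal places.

n = 96; E_i = n·p_i = [32.00, 32.00, 6.40, 25.60]
χ² = (15−32.00)²/32.00 + (20−32.00)²/32.00 + (40−6.40)²/6.40 + (21−25.60)²/25.60 = 190.7578
df = 3

test statistic = 190.758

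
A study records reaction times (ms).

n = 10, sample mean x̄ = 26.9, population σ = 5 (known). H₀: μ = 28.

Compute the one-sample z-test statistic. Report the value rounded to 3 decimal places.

SE = σ/√n = 5/√10 = 1.5811
z = (x̄−μ₀)/SE = (26.9−28)/1.5811 = -0.6957

test statistic = -0.696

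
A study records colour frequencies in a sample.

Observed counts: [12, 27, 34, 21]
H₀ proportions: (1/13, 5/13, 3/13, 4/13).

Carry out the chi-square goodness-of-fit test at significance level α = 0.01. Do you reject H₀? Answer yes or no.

reject H₀: yes

n = 94; E_i = n·p_i = [7.23, 36.15, 21.69, 28.92]
χ² = (12−7.23)²/7.23 + (27−36.15)²/36.15 + (34−21.69)²/21.69 + (21−28.92)²/28.92 = 14.6168
df = 3
p-value (upper-tail) = 0.00218
At α=0.01: p < α → reject H₀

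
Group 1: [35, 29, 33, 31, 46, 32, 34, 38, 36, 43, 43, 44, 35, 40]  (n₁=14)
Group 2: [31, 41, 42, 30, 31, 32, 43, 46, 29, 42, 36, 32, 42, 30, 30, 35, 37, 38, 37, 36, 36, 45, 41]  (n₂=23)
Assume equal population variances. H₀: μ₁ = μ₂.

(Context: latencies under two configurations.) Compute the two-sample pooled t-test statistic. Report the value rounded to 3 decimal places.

test statistic = 0.256

x̄₁=37.071, s₁=5.342, n₁=14
x̄₂=36.609, s₂=5.332, n₂=23
s_p² = [13·5.342² + 22·5.332²]/35 = 28.4688
SE = √(s_p²·(1/14+1/23)) = 1.8087
t = (37.071−36.609)/1.8087 = 0.2558
df = 35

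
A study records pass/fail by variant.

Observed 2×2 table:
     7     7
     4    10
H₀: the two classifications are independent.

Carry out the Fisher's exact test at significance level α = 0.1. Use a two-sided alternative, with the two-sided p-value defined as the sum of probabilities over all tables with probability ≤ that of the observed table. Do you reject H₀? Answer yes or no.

Margins: r₁=14, r₂=14, c₁=11, c₂=17, n=28
p_obs = C(14,7)·C(14,4)/C(28,11); sum pmf over tables with pmf ≤ p_obs
p-value (two-sided) = 0.44007
At α=0.1: p ≥ α → fail to reject H₀

reject H₀: no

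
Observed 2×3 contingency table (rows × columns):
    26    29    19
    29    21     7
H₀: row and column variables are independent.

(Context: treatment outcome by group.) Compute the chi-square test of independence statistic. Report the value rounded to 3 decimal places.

Row totals [74, 57], col totals [55, 50, 26], n=131
χ² = (26−31.07)²/31.07 + (29−28.24)²/28.24 + (19−14.69)²/14.69 + (29−23.93)²/23.93 + (21−21.76)²/21.76 + (7−11.31)²/11.31 = 4.8578
df = 2

test statistic = 4.858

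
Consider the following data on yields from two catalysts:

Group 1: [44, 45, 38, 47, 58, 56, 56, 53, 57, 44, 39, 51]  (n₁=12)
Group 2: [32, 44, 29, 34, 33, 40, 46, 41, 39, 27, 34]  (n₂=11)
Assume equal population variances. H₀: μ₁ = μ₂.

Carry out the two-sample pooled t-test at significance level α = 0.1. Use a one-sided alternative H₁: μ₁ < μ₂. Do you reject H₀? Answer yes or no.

x̄₁=49.000, s₁=7.097, n₁=12
x̄₂=36.273, s₂=6.133, n₂=11
s_p² = [11·7.097² + 10·6.133²]/21 = 44.2944
SE = √(s_p²·(1/12+1/11)) = 2.7781
t = (49.000−36.273)/2.7781 = 4.5813
df = 21
p-value (one-sided, H₁ less) = 0.99992
At α=0.1: p ≥ α → fail to reject H₀

reject H₀: no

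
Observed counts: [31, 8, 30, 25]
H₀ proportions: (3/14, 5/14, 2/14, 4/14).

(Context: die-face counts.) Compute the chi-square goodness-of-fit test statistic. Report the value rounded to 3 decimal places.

test statistic = 45.908

n = 94; E_i = n·p_i = [20.14, 33.57, 13.43, 26.86]
χ² = (31−20.14)²/20.14 + (8−33.57)²/33.57 + (30−13.43)²/13.43 + (25−26.86)²/26.86 = 45.9082
df = 3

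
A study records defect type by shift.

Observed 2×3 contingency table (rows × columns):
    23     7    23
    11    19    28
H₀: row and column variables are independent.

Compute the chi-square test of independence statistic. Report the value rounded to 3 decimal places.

test statistic = 10.059

Row totals [53, 58], col totals [34, 26, 51], n=111
χ² = (23−16.23)²/16.23 + (7−12.41)²/12.41 + (23−24.35)²/24.35 + (11−17.77)²/17.77 + (19−13.59)²/13.59 + (28−26.65)²/26.65 = 10.0591
df = 2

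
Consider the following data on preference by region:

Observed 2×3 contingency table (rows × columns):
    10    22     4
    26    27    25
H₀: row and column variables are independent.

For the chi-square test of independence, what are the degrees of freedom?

degrees of freedom = 2

df = (r−1)(c−1) = (2−1)·(3−1) = 2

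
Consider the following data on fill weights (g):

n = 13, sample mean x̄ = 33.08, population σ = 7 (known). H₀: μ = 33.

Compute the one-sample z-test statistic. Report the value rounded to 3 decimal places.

test statistic = 0.041

SE = σ/√n = 7/√13 = 1.9415
z = (x̄−μ₀)/SE = (33.08−33)/1.9415 = 0.0412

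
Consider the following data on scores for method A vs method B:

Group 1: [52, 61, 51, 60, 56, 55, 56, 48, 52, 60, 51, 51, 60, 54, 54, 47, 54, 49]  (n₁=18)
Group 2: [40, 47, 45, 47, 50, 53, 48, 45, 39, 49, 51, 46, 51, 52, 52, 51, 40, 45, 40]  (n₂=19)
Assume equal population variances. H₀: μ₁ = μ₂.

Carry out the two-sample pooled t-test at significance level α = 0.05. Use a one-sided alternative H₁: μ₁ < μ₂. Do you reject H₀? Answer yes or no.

reject H₀: no

x̄₁=53.944, s₁=4.277, n₁=18
x̄₂=46.895, s₂=4.545, n₂=19
s_p² = [17·4.277² + 18·4.545²]/35 = 19.5067
SE = √(s_p²·(1/18+1/19)) = 1.4527
t = (53.944−46.895)/1.4527 = 4.8528
df = 35
p-value (one-sided, H₁ less) = 0.99999
At α=0.05: p ≥ α → fail to reject H₀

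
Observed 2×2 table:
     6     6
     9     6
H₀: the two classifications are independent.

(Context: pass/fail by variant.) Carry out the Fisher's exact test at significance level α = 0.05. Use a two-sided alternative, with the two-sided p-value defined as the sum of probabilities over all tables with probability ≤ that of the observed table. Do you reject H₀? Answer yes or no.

reject H₀: no

Margins: r₁=12, r₂=15, c₁=15, c₂=12, n=27
p_obs = C(12,6)·C(15,9)/C(27,15); sum pmf over tables with pmf ≤ p_obs
p-value (two-sided) = 0.70682
At α=0.05: p ≥ α → fail to reject H₀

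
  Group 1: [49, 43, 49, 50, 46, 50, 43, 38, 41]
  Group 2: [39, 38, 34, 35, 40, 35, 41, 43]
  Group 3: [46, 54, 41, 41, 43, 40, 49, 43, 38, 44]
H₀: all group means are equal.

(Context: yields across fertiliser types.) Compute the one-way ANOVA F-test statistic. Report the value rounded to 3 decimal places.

Group means [45.44, 38.12, 43.90], grand mean 42.704
SSB = Σnᵢ(x̄ᵢ−x̄)² = 249.632; SSW = ΣΣ(x−x̄ᵢ)² = 427.997
MSB = 249.632/2 = 124.8162; MSW = 427.997/24 = 17.8332
F = MSB/MSW = 6.9991
df = (2, 24)

test statistic = 6.999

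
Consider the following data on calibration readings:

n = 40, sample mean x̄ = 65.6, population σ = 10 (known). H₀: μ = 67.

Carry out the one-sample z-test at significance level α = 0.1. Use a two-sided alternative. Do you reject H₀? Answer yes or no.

SE = σ/√n = 10/√40 = 1.5811
z = (x̄−μ₀)/SE = (65.6−67)/1.5811 = -0.8854
p-value (two-sided) = 0.37592
At α=0.1: p ≥ α → fail to reject H₀

reject H₀: no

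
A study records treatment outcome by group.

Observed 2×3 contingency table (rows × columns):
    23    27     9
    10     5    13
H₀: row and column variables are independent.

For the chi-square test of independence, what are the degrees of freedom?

df = (r−1)(c−1) = (2−1)·(3−1) = 2

degrees of freedom = 2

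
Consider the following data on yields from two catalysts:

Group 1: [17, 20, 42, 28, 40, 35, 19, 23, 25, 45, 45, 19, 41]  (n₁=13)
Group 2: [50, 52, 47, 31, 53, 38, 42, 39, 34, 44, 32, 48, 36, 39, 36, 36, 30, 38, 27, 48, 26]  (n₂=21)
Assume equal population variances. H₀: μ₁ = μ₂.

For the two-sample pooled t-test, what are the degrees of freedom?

degrees of freedom = 32

df = n₁ + n₂ − 2 = 13 + 21 − 2 = 32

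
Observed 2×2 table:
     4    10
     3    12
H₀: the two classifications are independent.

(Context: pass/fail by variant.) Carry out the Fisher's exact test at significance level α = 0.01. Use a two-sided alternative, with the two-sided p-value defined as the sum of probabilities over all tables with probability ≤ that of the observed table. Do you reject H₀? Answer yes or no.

reject H₀: no

Margins: r₁=14, r₂=15, c₁=7, c₂=22, n=29
p_obs = C(14,4)·C(15,3)/C(29,7); sum pmf over tables with pmf ≤ p_obs
p-value (two-sided) = 0.68166
At α=0.01: p ≥ α → fail to reject H₀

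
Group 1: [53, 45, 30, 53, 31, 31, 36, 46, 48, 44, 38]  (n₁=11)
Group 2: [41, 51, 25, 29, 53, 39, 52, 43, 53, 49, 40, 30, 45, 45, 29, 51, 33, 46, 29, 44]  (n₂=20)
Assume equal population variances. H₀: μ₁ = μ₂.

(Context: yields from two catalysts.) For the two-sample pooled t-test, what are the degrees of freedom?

degrees of freedom = 29

df = n₁ + n₂ − 2 = 11 + 20 − 2 = 29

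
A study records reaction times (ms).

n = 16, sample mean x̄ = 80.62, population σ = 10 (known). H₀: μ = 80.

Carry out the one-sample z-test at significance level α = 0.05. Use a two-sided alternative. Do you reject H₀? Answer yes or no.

SE = σ/√n = 10/√16 = 2.5000
z = (x̄−μ₀)/SE = (80.62−80)/2.5000 = 0.2480
p-value (two-sided) = 0.80413
At α=0.05: p ≥ α → fail to reject H₀

reject H₀: no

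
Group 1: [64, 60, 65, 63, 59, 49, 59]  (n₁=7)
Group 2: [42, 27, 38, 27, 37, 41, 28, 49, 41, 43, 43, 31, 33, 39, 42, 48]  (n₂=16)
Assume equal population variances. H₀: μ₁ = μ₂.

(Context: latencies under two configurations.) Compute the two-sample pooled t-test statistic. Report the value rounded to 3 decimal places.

test statistic = 7.299

x̄₁=59.857, s₁=5.367, n₁=7
x̄₂=38.062, s₂=7.019, n₂=16
s_p² = [6·5.367² + 15·7.019²]/21 = 43.4188
SE = √(s_p²·(1/7+1/16)) = 2.9860
t = (59.857−38.062)/2.9860 = 7.2989
df = 21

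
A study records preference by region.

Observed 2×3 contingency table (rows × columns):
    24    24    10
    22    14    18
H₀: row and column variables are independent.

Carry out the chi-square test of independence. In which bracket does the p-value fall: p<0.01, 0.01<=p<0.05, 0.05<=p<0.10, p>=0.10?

Row totals [58, 54], col totals [46, 38, 28], n=112
χ² = (24−23.82)²/23.82 + (24−19.68)²/19.68 + (10−14.50)²/14.50 + (22−22.18)²/22.18 + (14−18.32)²/18.32 + (18−13.50)²/13.50 = 4.8676
df = 2
p-value (upper-tail) = 0.08770
→ bracket: 0.05<=p<0.10

p-value bracket: 0.05<=p<0.10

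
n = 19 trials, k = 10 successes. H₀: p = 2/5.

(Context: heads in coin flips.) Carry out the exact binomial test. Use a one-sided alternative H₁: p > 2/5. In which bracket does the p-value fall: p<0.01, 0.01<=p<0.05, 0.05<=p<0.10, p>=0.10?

Exact binomial: n=19, k=10, p₀=2/5=0.4000
P(X≥10) from Σ C(n,i)·p₀^i·(1−p₀)^(n−i)
p-value (one-sided, H₁ greater) = 0.18609
→ bracket: p>=0.10

p-value bracket: p>=0.10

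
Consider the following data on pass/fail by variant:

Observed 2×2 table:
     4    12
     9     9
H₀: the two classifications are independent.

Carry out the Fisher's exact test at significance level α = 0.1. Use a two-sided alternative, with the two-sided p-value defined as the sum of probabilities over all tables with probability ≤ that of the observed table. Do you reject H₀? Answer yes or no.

reject H₀: no

Margins: r₁=16, r₂=18, c₁=13, c₂=21, n=34
p_obs = C(16,4)·C(18,9)/C(34,13); sum pmf over tables with pmf ≤ p_obs
p-value (two-sided) = 0.17173
At α=0.1: p ≥ α → fail to reject H₀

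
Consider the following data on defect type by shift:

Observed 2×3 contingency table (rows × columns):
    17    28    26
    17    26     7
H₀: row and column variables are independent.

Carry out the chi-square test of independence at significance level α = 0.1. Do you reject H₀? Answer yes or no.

reject H₀: yes

Row totals [71, 50], col totals [34, 54, 33], n=121
χ² = (17−19.95)²/19.95 + (28−31.69)²/31.69 + (26−19.36)²/19.36 + (17−14.05)²/14.05 + (26−22.31)²/22.31 + (7−13.64)²/13.64 = 7.5977
df = 2
p-value (upper-tail) = 0.02240
At α=0.1: p < α → reject H₀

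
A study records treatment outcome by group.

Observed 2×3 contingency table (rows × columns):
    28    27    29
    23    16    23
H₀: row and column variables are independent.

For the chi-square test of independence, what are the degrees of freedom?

degrees of freedom = 2

df = (r−1)(c−1) = (2−1)·(3−1) = 2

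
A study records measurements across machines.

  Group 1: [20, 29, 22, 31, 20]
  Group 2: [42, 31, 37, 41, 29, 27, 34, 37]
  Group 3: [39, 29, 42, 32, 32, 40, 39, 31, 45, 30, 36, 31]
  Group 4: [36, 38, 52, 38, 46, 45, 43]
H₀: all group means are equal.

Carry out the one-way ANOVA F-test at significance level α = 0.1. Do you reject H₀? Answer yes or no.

Group means [24.40, 34.75, 35.50, 42.57], grand mean 35.125
SSB = Σnᵢ(x̄ᵢ−x̄)² = 966.086; SSW = ΣΣ(x−x̄ᵢ)² = 825.414
MSB = 966.086/3 = 322.0286; MSW = 825.414/28 = 29.4791
F = MSB/MSW = 10.9240
df = (3, 28)
p-value (upper-tail) = 0.00006
At α=0.1: p < α → reject H₀

reject H₀: yes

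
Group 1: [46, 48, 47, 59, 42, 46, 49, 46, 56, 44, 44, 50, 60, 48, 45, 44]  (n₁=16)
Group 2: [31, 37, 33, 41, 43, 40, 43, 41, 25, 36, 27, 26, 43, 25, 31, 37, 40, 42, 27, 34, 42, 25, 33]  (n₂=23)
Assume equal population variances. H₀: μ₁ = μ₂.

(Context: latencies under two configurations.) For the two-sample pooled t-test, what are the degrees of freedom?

degrees of freedom = 37

df = n₁ + n₂ − 2 = 16 + 23 − 2 = 37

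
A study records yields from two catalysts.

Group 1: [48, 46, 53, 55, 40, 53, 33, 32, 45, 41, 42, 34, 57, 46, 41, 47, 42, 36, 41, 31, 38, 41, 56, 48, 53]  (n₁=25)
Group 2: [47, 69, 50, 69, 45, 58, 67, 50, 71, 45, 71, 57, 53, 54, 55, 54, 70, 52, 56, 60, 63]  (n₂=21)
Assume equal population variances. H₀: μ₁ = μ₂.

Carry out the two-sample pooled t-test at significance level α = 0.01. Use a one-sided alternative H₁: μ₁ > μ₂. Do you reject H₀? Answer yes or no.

x̄₁=43.960, s₁=7.695, n₁=25
x̄₂=57.905, s₂=8.740, n₂=21
s_p² = [24·7.695² + 20·8.740²]/44 = 67.0175
SE = √(s_p²·(1/25+1/21)) = 2.4232
t = (43.960−57.905)/2.4232 = -5.7546
df = 44
p-value (one-sided, H₁ greater) = 1.00000
At α=0.01: p ≥ α → fail to reject H₀

reject H₀: no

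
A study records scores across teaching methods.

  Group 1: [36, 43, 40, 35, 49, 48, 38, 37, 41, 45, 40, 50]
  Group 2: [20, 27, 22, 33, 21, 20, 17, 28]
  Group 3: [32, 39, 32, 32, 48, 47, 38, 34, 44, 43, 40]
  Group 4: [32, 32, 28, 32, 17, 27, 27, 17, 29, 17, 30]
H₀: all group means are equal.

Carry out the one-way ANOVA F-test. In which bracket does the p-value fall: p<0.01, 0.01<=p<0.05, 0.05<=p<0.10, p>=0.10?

p-value bracket: p<0.01

Group means [41.83, 23.50, 39.00, 26.18], grand mean 33.500
SSB = Σnᵢ(x̄ᵢ−x̄)² = 2555.197; SSW = ΣΣ(x−x̄ᵢ)² = 1233.303
MSB = 2555.197/3 = 851.7323; MSW = 1233.303/38 = 32.4553
F = MSB/MSW = 26.2432
df = (3, 38)
p-value (upper-tail) = 0.00000
→ bracket: p<0.01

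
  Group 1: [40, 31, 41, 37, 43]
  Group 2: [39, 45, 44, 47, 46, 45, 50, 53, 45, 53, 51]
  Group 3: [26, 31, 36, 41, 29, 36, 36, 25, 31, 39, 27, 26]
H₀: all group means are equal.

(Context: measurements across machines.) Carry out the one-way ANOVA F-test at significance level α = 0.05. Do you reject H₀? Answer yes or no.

Group means [38.40, 47.09, 31.92], grand mean 39.036
SSB = Σnᵢ(x̄ᵢ−x̄)² = 1323.939; SSW = ΣΣ(x−x̄ᵢ)² = 605.026
MSB = 1323.939/2 = 661.9693; MSW = 605.026/25 = 24.2010
F = MSB/MSW = 27.3529
df = (2, 25)
p-value (upper-tail) = 0.00000
At α=0.05: p < α → reject H₀

reject H₀: yes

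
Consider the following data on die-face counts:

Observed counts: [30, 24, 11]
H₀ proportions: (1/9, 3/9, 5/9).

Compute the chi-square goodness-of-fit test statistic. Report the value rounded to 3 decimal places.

n = 65; E_i = n·p_i = [7.22, 21.67, 36.11]
χ² = (30−7.22)²/7.22 + (24−21.67)²/21.67 + (11−36.11)²/36.11 = 89.5508
df = 2

test statistic = 89.551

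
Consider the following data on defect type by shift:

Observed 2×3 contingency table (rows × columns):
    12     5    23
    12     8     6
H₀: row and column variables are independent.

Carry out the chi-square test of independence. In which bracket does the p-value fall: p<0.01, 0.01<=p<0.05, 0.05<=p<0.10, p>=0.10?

p-value bracket: 0.01<=p<0.05

Row totals [40, 26], col totals [24, 13, 29], n=66
χ² = (12−14.55)²/14.55 + (5−7.88)²/7.88 + (23−17.58)²/17.58 + (12−9.45)²/9.45 + (8−5.12)²/5.12 + (6−11.42)²/11.42 = 8.0504
df = 2
p-value (upper-tail) = 0.01786
→ bracket: 0.01<=p<0.05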